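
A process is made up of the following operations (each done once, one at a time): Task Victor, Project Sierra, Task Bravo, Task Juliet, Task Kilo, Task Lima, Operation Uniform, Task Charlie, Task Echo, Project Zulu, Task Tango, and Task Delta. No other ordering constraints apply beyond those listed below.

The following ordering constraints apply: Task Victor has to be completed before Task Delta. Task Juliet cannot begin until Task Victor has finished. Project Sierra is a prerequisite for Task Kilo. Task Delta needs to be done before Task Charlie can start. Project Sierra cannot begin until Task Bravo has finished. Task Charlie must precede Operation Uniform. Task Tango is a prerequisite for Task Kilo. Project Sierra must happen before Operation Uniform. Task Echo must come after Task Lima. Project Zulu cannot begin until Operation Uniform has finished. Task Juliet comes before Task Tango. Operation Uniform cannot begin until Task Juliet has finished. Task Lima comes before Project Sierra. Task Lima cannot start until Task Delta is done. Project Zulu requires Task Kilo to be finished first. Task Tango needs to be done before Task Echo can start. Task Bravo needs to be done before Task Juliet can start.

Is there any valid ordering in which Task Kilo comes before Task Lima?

Following Task Lima → Project Sierra → Task Kilo, Task Lima must precede Task Kilo in every valid ordering.
Hence Task Kilo can never be scheduled before Task Lima.

No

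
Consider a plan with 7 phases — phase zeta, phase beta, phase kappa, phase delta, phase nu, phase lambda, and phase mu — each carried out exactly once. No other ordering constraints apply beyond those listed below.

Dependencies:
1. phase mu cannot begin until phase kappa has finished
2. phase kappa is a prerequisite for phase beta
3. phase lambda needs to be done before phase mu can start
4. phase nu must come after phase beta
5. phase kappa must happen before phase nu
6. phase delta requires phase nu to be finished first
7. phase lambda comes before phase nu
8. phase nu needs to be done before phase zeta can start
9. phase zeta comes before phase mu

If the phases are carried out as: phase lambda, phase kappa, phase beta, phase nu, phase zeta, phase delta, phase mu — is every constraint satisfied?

Yes

Checking each listed constraint against this order: for instance, phase lambda is in position 1 and phase mu in position 7, so that constraint holds — and the remaining constraints check out the same way.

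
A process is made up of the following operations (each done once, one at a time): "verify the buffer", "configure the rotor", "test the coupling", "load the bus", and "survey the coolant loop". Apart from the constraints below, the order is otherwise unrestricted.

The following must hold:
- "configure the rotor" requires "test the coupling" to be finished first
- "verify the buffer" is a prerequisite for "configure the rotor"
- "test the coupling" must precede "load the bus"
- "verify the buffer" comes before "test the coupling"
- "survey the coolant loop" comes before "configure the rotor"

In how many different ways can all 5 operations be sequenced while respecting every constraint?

7

2 operations have no prerequisites ("verify the buffer", "survey the coolant loop"), so any of them could come first.
Counting all ways to extend the partial order to a total order gives 7.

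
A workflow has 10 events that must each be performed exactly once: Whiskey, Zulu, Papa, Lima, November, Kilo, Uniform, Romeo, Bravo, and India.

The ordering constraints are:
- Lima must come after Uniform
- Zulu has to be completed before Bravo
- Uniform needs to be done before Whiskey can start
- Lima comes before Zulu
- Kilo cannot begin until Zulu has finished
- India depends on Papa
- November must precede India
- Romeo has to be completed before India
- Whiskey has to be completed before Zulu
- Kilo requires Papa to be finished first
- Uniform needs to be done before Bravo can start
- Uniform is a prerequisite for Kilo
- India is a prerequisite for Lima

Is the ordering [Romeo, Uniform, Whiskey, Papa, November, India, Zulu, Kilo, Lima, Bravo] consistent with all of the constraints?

No

The sequence places Zulu ahead of Lima.
But one of the constraints requires Lima before Zulu, so this ordering violates it.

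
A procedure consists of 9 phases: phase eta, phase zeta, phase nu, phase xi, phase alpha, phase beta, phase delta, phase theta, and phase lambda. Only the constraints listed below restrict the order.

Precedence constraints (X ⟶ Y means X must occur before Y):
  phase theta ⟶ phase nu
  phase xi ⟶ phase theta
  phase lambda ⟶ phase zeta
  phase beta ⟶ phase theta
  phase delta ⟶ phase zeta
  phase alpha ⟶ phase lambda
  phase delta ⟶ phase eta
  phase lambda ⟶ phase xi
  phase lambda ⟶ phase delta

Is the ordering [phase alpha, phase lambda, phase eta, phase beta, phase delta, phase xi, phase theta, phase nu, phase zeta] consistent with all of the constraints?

In the proposed order, phase eta appears before phase delta.
Since phase delta is required before phase eta, the ordering is invalid.

No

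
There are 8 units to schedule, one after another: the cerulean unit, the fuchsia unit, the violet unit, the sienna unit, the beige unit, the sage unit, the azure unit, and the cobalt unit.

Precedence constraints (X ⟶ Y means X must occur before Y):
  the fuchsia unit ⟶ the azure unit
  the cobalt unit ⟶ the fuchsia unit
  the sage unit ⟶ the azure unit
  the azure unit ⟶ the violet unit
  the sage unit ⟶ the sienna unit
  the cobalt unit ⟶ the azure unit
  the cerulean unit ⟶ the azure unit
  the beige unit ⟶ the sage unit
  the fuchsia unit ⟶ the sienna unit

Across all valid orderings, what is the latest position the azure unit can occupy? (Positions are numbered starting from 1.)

Following the constraints forward from the azure unit, its only required successor is the violet unit.
With 1 mandatory successor out of 8 units total, the latest slot for the azure unit is 8−1 = 7, and it's reachable by doing all non-successors before the azure unit.

7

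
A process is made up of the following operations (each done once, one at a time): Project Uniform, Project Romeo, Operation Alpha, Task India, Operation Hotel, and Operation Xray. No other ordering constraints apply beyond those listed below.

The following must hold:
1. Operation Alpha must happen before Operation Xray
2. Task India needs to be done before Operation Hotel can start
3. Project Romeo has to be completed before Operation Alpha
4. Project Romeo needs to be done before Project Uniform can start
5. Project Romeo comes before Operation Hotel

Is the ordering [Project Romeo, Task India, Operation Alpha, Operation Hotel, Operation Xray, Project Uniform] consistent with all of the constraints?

Every stated constraint is respected: Project Romeo sits at position 1, ahead of Project Uniform at position 6, and each of the other listed pairs likewise has the predecessor earlier in the sequence.

Yes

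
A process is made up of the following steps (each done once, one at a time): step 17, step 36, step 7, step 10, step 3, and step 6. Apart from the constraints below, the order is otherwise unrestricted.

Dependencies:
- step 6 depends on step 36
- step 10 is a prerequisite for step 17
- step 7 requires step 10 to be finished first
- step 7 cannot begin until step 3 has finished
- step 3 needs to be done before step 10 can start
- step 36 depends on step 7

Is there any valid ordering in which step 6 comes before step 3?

No

The constraints give a chain step 3 → step 7 → step 36 → step 6, which forces step 3 before step 6.
Hence step 6 can never be scheduled before step 3.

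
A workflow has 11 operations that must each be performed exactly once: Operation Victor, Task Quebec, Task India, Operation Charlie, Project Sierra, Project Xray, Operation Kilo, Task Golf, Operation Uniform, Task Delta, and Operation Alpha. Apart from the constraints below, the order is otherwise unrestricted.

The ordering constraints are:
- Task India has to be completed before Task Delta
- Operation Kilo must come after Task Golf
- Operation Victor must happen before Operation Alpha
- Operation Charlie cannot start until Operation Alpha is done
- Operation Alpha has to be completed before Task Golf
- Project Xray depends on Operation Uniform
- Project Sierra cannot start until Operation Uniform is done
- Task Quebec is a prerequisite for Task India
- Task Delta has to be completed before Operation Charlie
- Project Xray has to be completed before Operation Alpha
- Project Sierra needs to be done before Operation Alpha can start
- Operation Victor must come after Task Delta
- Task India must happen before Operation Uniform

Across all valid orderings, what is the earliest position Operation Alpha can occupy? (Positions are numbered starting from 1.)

8

The operations that are forced before Operation Alpha, directly or transitively, are Operation Victor, Task Quebec, Task India, Project Sierra, Project Xray, Operation Uniform, Task Delta. That's 7 operations.
So at minimum 7 operations come before Operation Alpha, putting Operation Alpha no earlier than position 8. That position is achievable by scheduling exactly those predecessors first.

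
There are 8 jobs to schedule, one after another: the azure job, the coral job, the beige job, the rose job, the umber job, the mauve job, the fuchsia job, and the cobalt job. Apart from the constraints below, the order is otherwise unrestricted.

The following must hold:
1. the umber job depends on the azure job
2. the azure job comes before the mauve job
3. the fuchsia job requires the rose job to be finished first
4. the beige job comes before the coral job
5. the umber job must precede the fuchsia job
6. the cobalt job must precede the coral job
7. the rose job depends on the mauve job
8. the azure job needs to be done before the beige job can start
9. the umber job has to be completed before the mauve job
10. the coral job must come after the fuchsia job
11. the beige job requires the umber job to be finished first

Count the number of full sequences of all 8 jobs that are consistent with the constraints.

28

2 jobs have no prerequisites (the azure job, the cobalt job), so any of them could come first.
Systematically extending each partial ordering one job at a time and counting, there are 28 complete orderings.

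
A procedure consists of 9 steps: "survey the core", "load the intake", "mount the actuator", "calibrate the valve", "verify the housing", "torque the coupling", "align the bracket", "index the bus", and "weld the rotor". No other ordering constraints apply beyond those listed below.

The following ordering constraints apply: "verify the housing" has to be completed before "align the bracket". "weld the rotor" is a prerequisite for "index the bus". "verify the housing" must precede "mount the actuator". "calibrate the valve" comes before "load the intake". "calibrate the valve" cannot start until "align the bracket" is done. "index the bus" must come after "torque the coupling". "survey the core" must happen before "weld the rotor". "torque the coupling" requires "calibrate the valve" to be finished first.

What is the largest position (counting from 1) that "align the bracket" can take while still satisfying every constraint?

5

Every step that must follow "align the bracket" has to come after it. Tracing all chains starting from "align the bracket", those steps are: "load the intake", "calibrate the valve", "torque the coupling", "index the bus" — 4 in total.
With 4 mandatory successors out of 9 steps total, the latest slot for "align the bracket" is 9−4 = 5, and it's reachable by doing all non-successors before "align the bracket".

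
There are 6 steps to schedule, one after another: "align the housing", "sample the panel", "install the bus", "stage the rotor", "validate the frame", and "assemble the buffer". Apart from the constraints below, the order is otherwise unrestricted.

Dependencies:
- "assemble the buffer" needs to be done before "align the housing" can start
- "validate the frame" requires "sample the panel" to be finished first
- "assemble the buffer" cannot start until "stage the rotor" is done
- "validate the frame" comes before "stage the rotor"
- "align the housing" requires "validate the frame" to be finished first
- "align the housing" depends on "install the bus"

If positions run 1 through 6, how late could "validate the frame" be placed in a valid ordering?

3

Every step that must follow "validate the frame" has to come after it. Tracing all chains starting from "validate the frame", those steps are: "align the housing", "stage the rotor", "assemble the buffer" — 3 in total.
So at least 3 steps follow "validate the frame", putting "validate the frame" no later than position 3. That position is achievable by scheduling everything else first.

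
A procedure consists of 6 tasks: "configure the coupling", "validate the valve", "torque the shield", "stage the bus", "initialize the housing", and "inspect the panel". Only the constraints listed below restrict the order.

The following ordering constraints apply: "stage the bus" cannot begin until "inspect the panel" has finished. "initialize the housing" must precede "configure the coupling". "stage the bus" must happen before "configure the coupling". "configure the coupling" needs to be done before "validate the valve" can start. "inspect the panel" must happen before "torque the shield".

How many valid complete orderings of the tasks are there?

The tasks with no prerequisites are "initialize the housing", "inspect the panel"; any of them can be placed first.
Enumerating by repeatedly choosing an available task (one whose prerequisites are all placed) gives 14 distinct complete orderings.

14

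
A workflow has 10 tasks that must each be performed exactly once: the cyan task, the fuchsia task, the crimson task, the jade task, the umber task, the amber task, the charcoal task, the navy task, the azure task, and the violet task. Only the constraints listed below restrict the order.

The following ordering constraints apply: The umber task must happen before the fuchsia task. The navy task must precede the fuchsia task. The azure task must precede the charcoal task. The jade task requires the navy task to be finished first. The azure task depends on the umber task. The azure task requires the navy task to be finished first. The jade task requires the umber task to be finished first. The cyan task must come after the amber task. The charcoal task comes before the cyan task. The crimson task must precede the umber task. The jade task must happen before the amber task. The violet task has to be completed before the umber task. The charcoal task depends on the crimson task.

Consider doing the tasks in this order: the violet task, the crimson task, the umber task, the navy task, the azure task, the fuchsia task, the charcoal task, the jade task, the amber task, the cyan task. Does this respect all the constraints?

Yes

Going through the constraints one by one, each required predecessor appears earlier in the sequence than its dependent — e.g. the umber task (position 3) is before the jade task (position 8), as required.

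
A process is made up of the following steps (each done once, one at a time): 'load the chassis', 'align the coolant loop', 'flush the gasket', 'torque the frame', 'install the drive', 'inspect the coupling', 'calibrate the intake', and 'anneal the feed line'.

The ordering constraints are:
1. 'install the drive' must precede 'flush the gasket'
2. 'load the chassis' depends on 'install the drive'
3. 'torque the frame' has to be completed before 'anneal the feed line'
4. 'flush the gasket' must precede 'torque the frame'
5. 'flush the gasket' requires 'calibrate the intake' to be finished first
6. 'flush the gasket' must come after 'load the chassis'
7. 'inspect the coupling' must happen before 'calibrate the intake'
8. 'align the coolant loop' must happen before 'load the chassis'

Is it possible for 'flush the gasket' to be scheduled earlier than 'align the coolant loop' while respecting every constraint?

Following 'align the coolant loop' → 'load the chassis' → 'flush the gasket', 'align the coolant loop' must precede 'flush the gasket' in every valid ordering.
Hence 'flush the gasket' can never be scheduled before 'align the coolant loop'.

No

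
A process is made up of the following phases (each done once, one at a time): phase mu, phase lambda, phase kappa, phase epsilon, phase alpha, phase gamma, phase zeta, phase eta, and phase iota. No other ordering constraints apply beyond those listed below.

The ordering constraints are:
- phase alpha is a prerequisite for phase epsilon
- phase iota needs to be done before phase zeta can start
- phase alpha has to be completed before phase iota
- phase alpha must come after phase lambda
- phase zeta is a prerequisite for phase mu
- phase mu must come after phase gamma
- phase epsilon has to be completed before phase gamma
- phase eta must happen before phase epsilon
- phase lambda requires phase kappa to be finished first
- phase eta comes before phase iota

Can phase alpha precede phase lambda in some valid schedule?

No

Following phase lambda → phase alpha, phase lambda must precede phase alpha in every valid ordering.
So no valid ordering can have phase alpha before phase lambda.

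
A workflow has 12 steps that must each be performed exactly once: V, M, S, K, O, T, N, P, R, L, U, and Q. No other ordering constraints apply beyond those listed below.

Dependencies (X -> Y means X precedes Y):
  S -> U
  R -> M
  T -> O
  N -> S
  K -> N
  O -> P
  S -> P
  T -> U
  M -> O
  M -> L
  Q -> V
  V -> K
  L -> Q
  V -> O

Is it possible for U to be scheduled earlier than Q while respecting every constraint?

The constraints give a chain Q → V → K → N → S → U, which forces Q before U.
So no valid ordering can have U before Q.

No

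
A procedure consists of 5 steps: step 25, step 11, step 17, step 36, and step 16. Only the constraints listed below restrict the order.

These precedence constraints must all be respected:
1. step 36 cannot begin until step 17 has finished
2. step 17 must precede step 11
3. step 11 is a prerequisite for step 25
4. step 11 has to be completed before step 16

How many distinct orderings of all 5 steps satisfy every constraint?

8

Only step 17 has no prerequisites, so it must go first.
Enumerating by repeatedly choosing an available step (one whose prerequisites are all placed) gives 8 distinct complete orderings.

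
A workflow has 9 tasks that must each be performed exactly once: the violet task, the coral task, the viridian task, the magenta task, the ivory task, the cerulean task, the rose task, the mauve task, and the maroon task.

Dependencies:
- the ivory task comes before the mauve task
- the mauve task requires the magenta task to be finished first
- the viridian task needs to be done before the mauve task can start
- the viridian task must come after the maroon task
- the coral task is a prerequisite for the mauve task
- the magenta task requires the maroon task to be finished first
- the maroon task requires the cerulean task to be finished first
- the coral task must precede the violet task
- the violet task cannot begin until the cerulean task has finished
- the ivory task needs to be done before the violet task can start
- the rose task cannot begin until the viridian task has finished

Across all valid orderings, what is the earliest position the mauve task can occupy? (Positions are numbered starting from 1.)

The tasks that are forced before the mauve task, directly or transitively, are the coral task, the viridian task, the magenta task, the ivory task, the cerulean task, the maroon task. That's 6 tasks.
With 6 mandatory predecessors, the earliest the mauve task can sit is position 6+1 = 7, and placing just those 6 first achieves it.

7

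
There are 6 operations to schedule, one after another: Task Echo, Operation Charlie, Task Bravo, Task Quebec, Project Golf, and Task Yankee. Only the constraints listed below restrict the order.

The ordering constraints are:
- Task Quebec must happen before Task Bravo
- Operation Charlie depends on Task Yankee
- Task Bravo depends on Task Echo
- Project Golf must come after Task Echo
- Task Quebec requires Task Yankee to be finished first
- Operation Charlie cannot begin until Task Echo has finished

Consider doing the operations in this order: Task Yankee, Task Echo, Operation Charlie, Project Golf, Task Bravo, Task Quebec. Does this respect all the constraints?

Here Task Quebec comes after Task Bravo.
Since Task Quebec is required before Task Bravo, the ordering is invalid.

No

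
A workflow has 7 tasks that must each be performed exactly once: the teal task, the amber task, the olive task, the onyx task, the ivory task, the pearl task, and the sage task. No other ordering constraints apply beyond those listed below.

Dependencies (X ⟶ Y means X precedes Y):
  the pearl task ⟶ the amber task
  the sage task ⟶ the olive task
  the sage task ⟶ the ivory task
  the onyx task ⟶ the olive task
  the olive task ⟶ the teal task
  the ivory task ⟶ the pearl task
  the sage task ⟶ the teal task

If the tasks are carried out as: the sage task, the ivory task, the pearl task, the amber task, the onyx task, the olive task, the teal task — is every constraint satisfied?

Going through the constraints one by one, each required predecessor appears earlier in the sequence than its dependent — e.g. the sage task (position 1) is before the teal task (position 7), as required.

Yes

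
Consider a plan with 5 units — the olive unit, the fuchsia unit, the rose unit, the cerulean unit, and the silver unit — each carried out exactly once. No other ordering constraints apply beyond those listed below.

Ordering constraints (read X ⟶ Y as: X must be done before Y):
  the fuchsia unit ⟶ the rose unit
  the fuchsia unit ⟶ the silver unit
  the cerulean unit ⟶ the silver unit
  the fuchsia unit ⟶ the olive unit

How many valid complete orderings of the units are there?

2 units have no prerequisites (the fuchsia unit, the cerulean unit), so any of them could come first.
Enumerating by repeatedly choosing an available unit (one whose prerequisites are all placed) gives 18 distinct complete orderings.

18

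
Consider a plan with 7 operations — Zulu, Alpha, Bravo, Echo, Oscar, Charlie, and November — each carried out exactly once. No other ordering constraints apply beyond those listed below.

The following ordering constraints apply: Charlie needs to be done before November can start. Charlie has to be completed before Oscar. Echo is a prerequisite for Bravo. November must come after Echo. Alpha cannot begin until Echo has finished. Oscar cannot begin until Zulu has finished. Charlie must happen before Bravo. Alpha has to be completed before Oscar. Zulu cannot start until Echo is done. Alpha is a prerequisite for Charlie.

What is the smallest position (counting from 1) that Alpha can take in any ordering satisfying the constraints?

2

The only operation forced before Alpha (directly or transitively) is Echo.
So at minimum 1 operation comes before Alpha, putting Alpha no earlier than position 2. That position is achievable by scheduling exactly that predecessor first.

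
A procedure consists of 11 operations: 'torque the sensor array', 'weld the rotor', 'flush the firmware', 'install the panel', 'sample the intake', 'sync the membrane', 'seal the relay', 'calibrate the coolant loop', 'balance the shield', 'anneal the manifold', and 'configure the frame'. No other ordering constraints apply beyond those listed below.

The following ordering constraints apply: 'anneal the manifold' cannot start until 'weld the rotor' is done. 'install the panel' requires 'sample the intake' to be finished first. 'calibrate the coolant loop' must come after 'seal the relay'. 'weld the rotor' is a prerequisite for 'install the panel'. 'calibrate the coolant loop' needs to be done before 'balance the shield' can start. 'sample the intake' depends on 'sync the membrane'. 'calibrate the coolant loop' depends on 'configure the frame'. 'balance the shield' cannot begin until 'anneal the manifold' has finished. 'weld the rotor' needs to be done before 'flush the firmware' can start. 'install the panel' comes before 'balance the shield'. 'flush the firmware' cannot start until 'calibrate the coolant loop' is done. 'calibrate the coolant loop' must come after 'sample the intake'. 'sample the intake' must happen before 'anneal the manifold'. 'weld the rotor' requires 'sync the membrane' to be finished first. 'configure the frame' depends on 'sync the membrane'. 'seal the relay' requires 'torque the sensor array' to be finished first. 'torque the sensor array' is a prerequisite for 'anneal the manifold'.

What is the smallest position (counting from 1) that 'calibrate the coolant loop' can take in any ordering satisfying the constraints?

Every operation that must precede 'calibrate the coolant loop' has to come before it. Tracing all chains that end at 'calibrate the coolant loop', those operations are: 'torque the sensor array', 'sample the intake', 'sync the membrane', 'seal the relay', 'configure the frame' — 5 in total.
So at minimum 5 operations come before 'calibrate the coolant loop', putting 'calibrate the coolant loop' no earlier than position 6. That position is achievable by scheduling exactly those predecessors first.

6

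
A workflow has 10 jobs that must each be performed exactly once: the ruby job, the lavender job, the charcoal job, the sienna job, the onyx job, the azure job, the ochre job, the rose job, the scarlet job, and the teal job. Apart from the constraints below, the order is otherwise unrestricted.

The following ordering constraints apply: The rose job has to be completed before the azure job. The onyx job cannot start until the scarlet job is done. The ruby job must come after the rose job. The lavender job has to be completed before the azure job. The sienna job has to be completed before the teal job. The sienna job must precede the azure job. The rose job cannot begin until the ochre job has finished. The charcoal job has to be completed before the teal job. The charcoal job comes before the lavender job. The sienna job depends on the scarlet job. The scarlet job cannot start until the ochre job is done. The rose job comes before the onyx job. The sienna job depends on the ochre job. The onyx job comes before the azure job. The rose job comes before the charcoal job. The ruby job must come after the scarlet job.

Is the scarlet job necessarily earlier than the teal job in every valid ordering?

Following the dependencies: the scarlet job → the sienna job → the teal job.
That forces the scarlet job before the teal job in every valid schedule.

Yes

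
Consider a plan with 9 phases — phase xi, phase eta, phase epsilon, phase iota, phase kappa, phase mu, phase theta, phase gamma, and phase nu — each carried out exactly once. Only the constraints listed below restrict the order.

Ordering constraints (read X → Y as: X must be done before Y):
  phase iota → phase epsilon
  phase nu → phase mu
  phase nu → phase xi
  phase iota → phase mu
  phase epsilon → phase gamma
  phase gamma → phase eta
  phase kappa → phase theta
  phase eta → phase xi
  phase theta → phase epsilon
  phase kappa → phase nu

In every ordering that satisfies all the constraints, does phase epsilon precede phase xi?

Tracing the constraints gives a chain: phase epsilon → phase gamma → phase eta → phase xi.
So phase epsilon must precede phase xi in any valid ordering.

Yes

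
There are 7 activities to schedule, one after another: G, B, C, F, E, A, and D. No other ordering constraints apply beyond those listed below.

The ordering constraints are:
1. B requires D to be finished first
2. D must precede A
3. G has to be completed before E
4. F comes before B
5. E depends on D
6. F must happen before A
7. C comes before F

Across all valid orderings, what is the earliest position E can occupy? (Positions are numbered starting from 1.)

3

Working backwards through the constraints from E, its full set of required predecessors is G, D — 2 of them.
With 2 mandatory predecessors, the earliest E can sit is position 2+1 = 3, and placing just those 2 first achieves it.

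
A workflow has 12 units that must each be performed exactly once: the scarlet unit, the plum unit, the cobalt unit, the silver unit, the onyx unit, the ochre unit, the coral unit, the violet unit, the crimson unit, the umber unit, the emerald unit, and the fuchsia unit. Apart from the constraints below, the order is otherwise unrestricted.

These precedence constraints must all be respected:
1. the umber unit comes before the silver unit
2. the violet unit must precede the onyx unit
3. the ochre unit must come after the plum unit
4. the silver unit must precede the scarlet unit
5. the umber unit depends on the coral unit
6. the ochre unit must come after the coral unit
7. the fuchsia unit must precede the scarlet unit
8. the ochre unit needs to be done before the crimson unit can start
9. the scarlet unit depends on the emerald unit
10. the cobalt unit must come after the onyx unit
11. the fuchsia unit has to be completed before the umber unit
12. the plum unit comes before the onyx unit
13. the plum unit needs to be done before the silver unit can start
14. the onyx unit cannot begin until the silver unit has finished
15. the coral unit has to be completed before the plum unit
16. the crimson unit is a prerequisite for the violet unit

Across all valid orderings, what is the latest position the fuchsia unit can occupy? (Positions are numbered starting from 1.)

The units that are forced after the fuchsia unit, directly or by a chain of constraints, are the scarlet unit, the cobalt unit, the silver unit, the onyx unit, the umber unit. That's 5 units.
With 5 mandatory successors out of 12 units total, the latest slot for the fuchsia unit is 12−5 = 7, and it's reachable by doing all non-successors before the fuchsia unit.

7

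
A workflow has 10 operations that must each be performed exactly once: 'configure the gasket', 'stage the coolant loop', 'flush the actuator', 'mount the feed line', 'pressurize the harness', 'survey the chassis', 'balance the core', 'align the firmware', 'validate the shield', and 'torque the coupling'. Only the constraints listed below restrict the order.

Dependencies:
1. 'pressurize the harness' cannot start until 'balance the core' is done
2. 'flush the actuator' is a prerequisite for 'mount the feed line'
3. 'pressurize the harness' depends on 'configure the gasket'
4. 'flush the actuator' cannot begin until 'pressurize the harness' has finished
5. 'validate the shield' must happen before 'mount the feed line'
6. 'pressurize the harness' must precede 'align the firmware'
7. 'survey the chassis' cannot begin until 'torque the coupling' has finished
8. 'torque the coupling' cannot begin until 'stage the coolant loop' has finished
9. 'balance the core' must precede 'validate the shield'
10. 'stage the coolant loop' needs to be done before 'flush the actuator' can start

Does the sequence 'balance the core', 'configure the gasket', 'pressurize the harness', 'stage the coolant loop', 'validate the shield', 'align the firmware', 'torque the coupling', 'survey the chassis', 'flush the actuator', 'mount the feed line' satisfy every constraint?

Yes

Every stated constraint is respected: 'pressurize the harness' sits at position 3, ahead of 'flush the actuator' at position 9, and each of the other listed pairs likewise has the predecessor earlier in the sequence.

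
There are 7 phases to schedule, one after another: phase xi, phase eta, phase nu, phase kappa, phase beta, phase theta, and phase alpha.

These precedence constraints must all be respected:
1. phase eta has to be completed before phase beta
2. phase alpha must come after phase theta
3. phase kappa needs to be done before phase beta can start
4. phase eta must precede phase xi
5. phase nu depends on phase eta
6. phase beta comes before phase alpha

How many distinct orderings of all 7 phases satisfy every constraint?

174

3 phases have no prerequisites (phase eta, phase kappa, phase theta), so any of them could come first.
Enumerating by repeatedly choosing an available phase (one whose prerequisites are all placed) gives 174 distinct complete orderings.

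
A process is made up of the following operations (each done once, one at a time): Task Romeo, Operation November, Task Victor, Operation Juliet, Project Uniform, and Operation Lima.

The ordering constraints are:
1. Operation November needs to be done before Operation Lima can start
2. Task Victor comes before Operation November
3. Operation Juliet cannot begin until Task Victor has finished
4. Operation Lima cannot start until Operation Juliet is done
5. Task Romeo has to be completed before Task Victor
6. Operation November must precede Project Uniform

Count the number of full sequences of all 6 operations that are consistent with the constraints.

5

Task Romeo is the only operation with nothing required before it, so every ordering starts there.
Enumerating by repeatedly choosing an available operation (one whose prerequisites are all placed) gives 5 distinct complete orderings.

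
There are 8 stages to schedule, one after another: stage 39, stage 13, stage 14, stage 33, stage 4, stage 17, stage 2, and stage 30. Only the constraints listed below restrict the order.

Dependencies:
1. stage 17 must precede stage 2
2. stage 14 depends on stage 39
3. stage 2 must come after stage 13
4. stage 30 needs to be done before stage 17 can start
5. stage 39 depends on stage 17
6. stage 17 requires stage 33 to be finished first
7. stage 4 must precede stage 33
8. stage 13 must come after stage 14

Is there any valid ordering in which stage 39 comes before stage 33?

Following stage 33 → stage 17 → stage 39, stage 33 must precede stage 39 in every valid ordering.
Hence stage 39 can never be scheduled before stage 33.

No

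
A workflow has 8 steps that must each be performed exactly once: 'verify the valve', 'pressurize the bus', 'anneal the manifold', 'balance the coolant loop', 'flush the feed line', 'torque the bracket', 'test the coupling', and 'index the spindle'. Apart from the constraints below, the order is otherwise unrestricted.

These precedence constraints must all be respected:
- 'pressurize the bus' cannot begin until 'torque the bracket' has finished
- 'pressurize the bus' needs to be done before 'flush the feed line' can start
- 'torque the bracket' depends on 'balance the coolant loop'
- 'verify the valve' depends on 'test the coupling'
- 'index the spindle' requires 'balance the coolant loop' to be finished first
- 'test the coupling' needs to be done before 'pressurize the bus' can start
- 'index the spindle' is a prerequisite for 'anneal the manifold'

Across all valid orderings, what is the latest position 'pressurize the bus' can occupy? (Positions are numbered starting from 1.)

Following the constraints forward from 'pressurize the bus', its only required successor is 'flush the feed line'.
With 1 mandatory successor out of 8 steps total, the latest slot for 'pressurize the bus' is 8−1 = 7, and it's reachable by doing all non-successors before 'pressurize the bus'.

7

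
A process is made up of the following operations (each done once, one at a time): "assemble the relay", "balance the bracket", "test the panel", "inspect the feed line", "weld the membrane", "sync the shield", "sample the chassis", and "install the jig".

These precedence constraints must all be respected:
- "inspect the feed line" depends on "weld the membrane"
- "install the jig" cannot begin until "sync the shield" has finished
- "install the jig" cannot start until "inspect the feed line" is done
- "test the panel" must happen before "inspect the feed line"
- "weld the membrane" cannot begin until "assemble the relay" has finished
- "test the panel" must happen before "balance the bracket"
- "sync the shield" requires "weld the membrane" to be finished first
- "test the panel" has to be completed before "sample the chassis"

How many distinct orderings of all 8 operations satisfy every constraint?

196

2 operations have no prerequisites ("assemble the relay", "test the panel"), so any of them could come first.
Systematically extending each partial ordering one operation at a time and counting, there are 196 complete orderings.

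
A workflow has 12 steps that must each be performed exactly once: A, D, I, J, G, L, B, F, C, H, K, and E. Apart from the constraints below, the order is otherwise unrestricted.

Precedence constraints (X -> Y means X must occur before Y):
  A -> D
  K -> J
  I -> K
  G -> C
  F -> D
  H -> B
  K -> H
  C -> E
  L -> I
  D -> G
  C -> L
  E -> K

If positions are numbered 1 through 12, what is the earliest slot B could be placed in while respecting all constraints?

Working backwards through the constraints from B, its full set of required predecessors is A, D, I, G, L, F, C, H, K, E — 10 of them.
So at minimum 10 steps come before B, putting B no earlier than position 11. That position is achievable by scheduling exactly those predecessors first.

11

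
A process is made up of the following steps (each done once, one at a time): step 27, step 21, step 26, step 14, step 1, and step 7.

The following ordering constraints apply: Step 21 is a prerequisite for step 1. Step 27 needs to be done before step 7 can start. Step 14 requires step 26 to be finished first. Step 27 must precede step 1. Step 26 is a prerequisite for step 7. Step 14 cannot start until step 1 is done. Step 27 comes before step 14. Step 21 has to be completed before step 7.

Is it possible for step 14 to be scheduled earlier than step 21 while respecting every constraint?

The constraints give a chain step 21 → step 1 → step 14, which forces step 21 before step 14.
So no valid ordering can have step 14 before step 21.

No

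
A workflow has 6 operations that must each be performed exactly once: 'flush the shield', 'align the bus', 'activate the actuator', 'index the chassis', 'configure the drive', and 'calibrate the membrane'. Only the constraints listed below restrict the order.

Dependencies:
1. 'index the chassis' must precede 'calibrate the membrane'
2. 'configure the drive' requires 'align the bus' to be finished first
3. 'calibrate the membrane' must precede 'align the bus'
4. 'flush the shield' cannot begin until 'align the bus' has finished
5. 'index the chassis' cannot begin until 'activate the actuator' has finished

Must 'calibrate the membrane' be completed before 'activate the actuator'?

No

The constraints actually force 'activate the actuator' before 'calibrate the membrane' (via 'activate the actuator' → 'index the chassis' → 'calibrate the membrane'), not the other way around.
So 'calibrate the membrane' does not have to come before 'activate the actuator' — it cannot.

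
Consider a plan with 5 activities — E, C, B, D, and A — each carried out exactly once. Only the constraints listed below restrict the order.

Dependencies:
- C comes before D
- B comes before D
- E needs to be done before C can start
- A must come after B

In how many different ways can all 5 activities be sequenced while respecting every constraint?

9

2 activities have no prerequisites (E, B), so any of them could come first.
Counting all ways to extend the partial order to a total order gives 9.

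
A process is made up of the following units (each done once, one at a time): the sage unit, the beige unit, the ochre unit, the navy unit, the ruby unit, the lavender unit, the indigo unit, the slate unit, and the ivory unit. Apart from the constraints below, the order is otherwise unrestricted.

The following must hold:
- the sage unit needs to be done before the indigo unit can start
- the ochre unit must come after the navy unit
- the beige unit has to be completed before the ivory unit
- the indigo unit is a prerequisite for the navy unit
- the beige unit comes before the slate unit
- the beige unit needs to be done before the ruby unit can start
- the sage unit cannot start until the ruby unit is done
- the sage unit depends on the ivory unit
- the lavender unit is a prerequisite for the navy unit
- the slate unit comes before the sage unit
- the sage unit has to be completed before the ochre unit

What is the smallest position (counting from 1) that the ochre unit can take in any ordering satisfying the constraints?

9

Every unit that must precede the ochre unit has to come before it. Tracing all chains that end at the ochre unit, those units are: the sage unit, the beige unit, the navy unit, the ruby unit, the lavender unit, the indigo unit, the slate unit, the ivory unit — 8 in total.
So at minimum 8 units come before the ochre unit, putting the ochre unit no earlier than position 9. That position is achievable by scheduling exactly those predecessors first.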